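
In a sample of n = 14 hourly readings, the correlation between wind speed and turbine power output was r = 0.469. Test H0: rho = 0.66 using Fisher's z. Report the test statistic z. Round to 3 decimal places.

z_r = atanh(0.469) = 0.508788,  z_0 = atanh(0.66) = 0.792814
SE = 1/√(n−3) = 1/√11 = 0.301511
z = (z_r − z_0)/SE = (0.508788 − 0.792814) / 0.301511 = -0.284026 / 0.301511 = -0.942

-0.942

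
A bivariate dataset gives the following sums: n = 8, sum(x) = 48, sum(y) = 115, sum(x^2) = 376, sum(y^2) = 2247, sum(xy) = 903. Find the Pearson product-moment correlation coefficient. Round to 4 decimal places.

0.9317

Numerator: nΣxy − (Σx)(Σy) = 8·903 − (48)(115) = 1704
Denominator: √[(nΣx²−(Σx)²)(nΣy²−(Σy)²)]
  nΣx²−(Σx)² = 8·376 − 2304 = 704;  nΣy²−(Σy)² = 8·2247 − 13225 = 4751
  √(704·4751) = √3344704 = 1828.8532
r = 1704 / 1828.8532 = 0.9317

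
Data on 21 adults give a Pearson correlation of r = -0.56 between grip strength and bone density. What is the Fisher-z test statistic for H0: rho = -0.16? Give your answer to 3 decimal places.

Fisher z: atanh(-0.56) = -0.632833, atanh(-0.16) = -0.161387
z = (z_r − z_0)·√(n−3) = (-0.632833 − (-0.161387))·√18 = -0.471446 · 4.242641 = -2.000

-2.000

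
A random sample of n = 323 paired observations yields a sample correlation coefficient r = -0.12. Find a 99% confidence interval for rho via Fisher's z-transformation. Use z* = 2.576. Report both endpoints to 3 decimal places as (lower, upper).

Fisher z: z_r = atanh(r) = ½·ln((1+(-0.12))/(1−(-0.12))) = -0.120581
SE(z) = 1/√(n−3) = 1/√320 = 0.055902
99% ⇒ z* = 2.576; margin = 2.576·0.055902 = 0.144004
CI on z-scale: (-0.264585, 0.023423)
Back-transform: tanh(-0.264585) = -0.258579, tanh(0.023423) = 0.023419

(-0.259, 0.023)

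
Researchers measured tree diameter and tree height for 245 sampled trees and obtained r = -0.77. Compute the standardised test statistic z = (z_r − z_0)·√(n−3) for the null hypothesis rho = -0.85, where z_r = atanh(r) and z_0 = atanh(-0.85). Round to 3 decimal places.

3.669

z_r = atanh(-0.77) = -1.020328,  z_0 = atanh(-0.85) = -1.256153
SE = 1/√(n−3) = 1/√242 = 0.064282
z = (z_r − z_0)/SE = (-1.020328 − (-1.256153)) / 0.064282 = 0.235825 / 0.064282 = 3.669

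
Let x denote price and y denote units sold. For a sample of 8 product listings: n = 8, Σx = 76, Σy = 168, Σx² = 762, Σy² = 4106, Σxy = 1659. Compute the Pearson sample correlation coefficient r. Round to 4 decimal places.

0.4143

S_xy = nΣxy − ΣxΣy = 8·1659 − 76·168 = 13272 − 12768 = 504
S_xx = nΣx² − (Σx)² = 8·762 − 76² = 6096 − 5776 = 320
S_yy = nΣy² − (Σy)² = 8·4106 − 168² = 32848 − 28224 = 4624
r = S_xy / √(S_xx·S_yy) = 504 / √(320·4624) = 504 / √1479680 = 504 / 1216.4210 = 0.4143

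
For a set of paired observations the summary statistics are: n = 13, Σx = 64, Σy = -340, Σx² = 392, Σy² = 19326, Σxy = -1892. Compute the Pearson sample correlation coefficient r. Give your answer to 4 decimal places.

-0.2435

S_xy = nΣxy − ΣxΣy = 13·(-1892) − 64·(-340) = -24596 − (-21760) = -2836
S_xx = nΣx² − (Σx)² = 13·392 − 64² = 5096 − 4096 = 1000
S_yy = nΣy² − (Σy)² = 13·19326 − (-340)² = 251238 − 115600 = 135638
r = S_xy / √(S_xx·S_yy) = -2836 / √(1000·135638) = -2836 / √135638000 = -2836 / 11646.3728 = -0.2435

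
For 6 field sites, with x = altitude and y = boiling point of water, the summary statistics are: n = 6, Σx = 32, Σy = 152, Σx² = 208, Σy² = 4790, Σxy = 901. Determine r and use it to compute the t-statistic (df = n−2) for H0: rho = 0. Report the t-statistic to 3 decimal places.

Numerator: nΣxy − (Σx)(Σy) = 6·901 − (32)(152) = 542
Denominator: √[(nΣx²−(Σx)²)(nΣy²−(Σy)²)]
  nΣx²−(Σx)² = 6·208 − 1024 = 224;  nΣy²−(Σy)² = 6·4790 − 23104 = 5636
  √(224·5636) = √1262464 = 1123.5942
r = 542 / 1123.5942 = 0.4824
t = r·√(n−2)/√(1−r²) = 0.4824·√4 / √(1−0.232710) = 0.964800 / 0.875951 = 1.101

1.101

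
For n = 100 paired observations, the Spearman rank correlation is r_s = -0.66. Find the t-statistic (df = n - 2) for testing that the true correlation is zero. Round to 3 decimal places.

t = r_s·√(n−2) / √(1−r_s²) with r_s = -0.66, n = 100
  = -0.66·√98 / √(1 − 0.4356)
  = -0.66·9.899495 / 0.751266
  = -6.533667 / 0.751266 = -8.697

-8.697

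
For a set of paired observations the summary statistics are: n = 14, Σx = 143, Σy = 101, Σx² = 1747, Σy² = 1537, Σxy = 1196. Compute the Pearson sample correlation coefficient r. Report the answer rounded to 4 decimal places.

0.3416

S_xy = nΣxy − ΣxΣy = 14·1196 − 143·101 = 16744 − 14443 = 2301
S_xx = nΣx² − (Σx)² = 14·1747 − 143² = 24458 − 20449 = 4009
S_yy = nΣy² − (Σy)² = 14·1537 − 101² = 21518 − 10201 = 11317
r = S_xy / √(S_xx·S_yy) = 2301 / √(4009·11317) = 2301 / √45369853 = 2301 / 6735.7147 = 0.3416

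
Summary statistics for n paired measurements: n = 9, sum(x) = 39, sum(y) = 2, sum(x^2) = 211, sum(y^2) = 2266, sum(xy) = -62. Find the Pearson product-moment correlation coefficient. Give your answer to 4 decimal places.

S_xy = nΣxy − ΣxΣy = 9·(-62) − 39·2 = -558 − 78 = -636
S_xx = nΣx² − (Σx)² = 9·211 − 39² = 1899 − 1521 = 378
S_yy = nΣy² − (Σy)² = 9·2266 − 2² = 20394 − 4 = 20390
r = S_xy / √(S_xx·S_yy) = -636 / √(378·20390) = -636 / √7707420 = -636 / 2776.2241 = -0.2291

-0.2291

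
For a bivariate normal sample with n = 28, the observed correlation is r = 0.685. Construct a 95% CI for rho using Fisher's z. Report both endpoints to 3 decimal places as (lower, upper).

(0.419, 0.843)

z_r = atanh(0.685) = 0.838474;  SE = 1/√(n−3) = 1/√25 = 0.200000
z-limits: 0.838474 ± 1.960·0.200000 = 0.838474 ± 0.392000 = [0.446474, 1.230474]
ρ-limits: (tanh 0.446474, tanh 1.230474) = (0.419, 0.843)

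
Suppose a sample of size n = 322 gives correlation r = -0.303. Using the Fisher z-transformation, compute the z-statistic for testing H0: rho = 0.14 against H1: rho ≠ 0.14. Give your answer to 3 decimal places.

z_r = atanh(-0.303) = -0.312820,  z_0 = atanh(0.14) = 0.140926
SE = 1/√(n−3) = 1/√319 = 0.055989
z = (z_r − z_0)/SE = (-0.312820 − 0.140926) / 0.055989 = -0.453746 / 0.055989 = -8.104

-8.104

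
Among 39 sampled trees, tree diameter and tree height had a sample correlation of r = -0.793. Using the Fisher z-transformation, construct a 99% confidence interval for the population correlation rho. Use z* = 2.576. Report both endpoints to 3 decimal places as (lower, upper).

Fisher z: z_r = atanh(r) = ½·ln((1+(-0.793))/(1−(-0.793))) = -1.079463
SE(z) = 1/√(n−3) = 1/√36 = 0.166667
99% ⇒ z* = 2.576; margin = 2.576·0.166667 = 0.429334
CI on z-scale: (-1.508797, -0.650129)
Back-transform: tanh(-1.508797) = -0.906725, tanh(-0.650129) = -0.571757

(-0.907, -0.572)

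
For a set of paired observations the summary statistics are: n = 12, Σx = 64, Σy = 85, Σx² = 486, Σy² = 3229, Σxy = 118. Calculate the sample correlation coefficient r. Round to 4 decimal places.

-0.5440

Numerator: nΣxy − (Σx)(Σy) = 12·118 − (64)(85) = -4024
Denominator: √[(nΣx²−(Σx)²)(nΣy²−(Σy)²)]
  nΣx²−(Σx)² = 12·486 − 4096 = 1736;  nΣy²−(Σy)² = 12·3229 − 7225 = 31523
  √(1736·31523) = √54723928 = 7397.5623
r = -4024 / 7397.5623 = -0.5440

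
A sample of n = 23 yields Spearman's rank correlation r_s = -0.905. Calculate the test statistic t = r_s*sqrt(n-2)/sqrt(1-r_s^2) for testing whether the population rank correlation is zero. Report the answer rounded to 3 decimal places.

-9.749

t = r_s·√(n−2) / √(1−r_s²) with r_s = -0.905, n = 23
  = -0.905·√21 / √(1 − 0.819025)
  = -0.905·4.582576 / 0.425412
  = -4.147231 / 0.425412 = -9.749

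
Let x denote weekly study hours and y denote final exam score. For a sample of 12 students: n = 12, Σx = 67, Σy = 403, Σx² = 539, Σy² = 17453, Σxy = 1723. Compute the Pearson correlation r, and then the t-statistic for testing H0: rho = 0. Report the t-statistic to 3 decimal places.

-2.746

S_xy = nΣxy − ΣxΣy = 12·1723 − 67·403 = 20676 − 27001 = -6325
S_xx = nΣx² − (Σx)² = 12·539 − 67² = 6468 − 4489 = 1979
S_yy = nΣy² − (Σy)² = 12·17453 − 403² = 209436 − 162409 = 47027
r = S_xy / √(S_xx·S_yy) = -6325 / √(1979·47027) = -6325 / √93066433 = -6325 / 9647.0945 = -0.6556
t = r·√(n−2)/√(1−r²) = -0.6556·√10 / √(1−0.429811) = -2.073189 / 0.755109 = -2.746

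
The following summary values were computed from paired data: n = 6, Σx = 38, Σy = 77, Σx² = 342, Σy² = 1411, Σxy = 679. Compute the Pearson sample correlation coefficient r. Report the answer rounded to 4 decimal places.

S_xy = nΣxy − ΣxΣy = 6·679 − 38·77 = 4074 − 2926 = 1148
S_xx = nΣx² − (Σx)² = 6·342 − 38² = 2052 − 1444 = 608
S_yy = nΣy² − (Σy)² = 6·1411 − 77² = 8466 − 5929 = 2537
r = S_xy / √(S_xx·S_yy) = 1148 / √(608·2537) = 1148 / √1542496 = 1148 / 1241.9726 = 0.9243

0.9243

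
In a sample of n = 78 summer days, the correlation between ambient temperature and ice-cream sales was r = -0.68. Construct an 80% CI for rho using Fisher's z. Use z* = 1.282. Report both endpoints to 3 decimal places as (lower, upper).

(-0.752, -0.592)

z_r = atanh(-0.68) = -0.829114;  SE = 1/√(n−3) = 1/√75 = 0.115470
z-limits: -0.829114 ± 1.282·0.115470 = -0.829114 ± 0.148033 = [-0.977147, -0.681081]
ρ-limits: (tanh -0.977147, tanh -0.681081) = (-0.752, -0.592)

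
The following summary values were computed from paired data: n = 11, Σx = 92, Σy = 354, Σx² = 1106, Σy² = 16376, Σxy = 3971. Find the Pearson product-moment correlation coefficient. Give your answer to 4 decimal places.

Numerator: nΣxy − (Σx)(Σy) = 11·3971 − (92)(354) = 11113
Denominator: √[(nΣx²−(Σx)²)(nΣy²−(Σy)²)]
  nΣx²−(Σx)² = 11·1106 − 8464 = 3702;  nΣy²−(Σy)² = 11·16376 − 125316 = 54820
  √(3702·54820) = √202943640 = 14245.8289
r = 11113 / 14245.8289 = 0.7801

0.7801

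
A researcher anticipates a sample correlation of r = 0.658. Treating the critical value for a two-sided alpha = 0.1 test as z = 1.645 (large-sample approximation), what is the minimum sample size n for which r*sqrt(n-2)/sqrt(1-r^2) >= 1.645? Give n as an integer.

r√(n−2)/√(1−r²) ≥ 1.645  ⇔  n−2 ≥ (1.645)²·(1−r²)/r²
(1−r²)/r² = (1−0.432964)/0.432964 = 1.3097
n ≥ 2 + 2.706025·1.3097 = 2 + 3.5441 = 5.5441
⌈5.5441⌉ = 6

6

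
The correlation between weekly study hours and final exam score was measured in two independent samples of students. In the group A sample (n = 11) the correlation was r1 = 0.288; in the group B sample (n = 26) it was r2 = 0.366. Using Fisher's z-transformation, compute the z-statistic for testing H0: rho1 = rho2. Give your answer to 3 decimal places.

z1 = atanh(0.288) = 0.296384,  z2 = atanh(0.366) = 0.383797
SE = √(1/(n1−3) + 1/(n2−3)) = √(1/8 + 1/23) = √(0.1250000 + 0.0434783) = √0.1684783 = 0.410461
z = (z1 − z2)/SE = (0.296384 − 0.383797) / 0.410461 = -0.087413 / 0.410461 = -0.213

-0.213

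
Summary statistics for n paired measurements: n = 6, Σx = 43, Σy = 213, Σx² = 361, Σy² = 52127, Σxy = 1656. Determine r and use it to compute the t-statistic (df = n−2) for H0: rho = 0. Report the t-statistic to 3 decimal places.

0.169

S_xy = nΣxy − ΣxΣy = 6·1656 − 43·213 = 9936 − 9159 = 777
S_xx = nΣx² − (Σx)² = 6·361 − 43² = 2166 − 1849 = 317
S_yy = nΣy² − (Σy)² = 6·52127 − 213² = 312762 − 45369 = 267393
r = S_xy / √(S_xx·S_yy) = 777 / √(317·267393) = 777 / √84763581 = 777 / 9206.7139 = 0.0844
t = r·√(n−2)/√(1−r²) = 0.0844·√4 / √(1−0.007123) = 0.168800 / 0.996432 = 0.169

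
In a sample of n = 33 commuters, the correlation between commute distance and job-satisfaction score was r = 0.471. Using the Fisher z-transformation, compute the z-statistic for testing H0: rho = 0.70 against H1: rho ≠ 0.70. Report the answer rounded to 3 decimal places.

z_r = atanh(0.471) = 0.511355,  z_0 = atanh(0.70) = 0.867301
SE = 1/√(n−3) = 1/√30 = 0.182574
z = (z_r − z_0)/SE = (0.511355 − 0.867301) / 0.182574 = -0.355946 / 0.182574 = -1.950

-1.950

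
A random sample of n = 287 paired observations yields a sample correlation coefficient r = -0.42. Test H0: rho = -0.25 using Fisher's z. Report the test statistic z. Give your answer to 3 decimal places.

Fisher z: atanh(-0.42) = -0.447692, atanh(-0.25) = -0.255413
z = (z_r − z_0)·√(n−3) = (-0.447692 − (-0.255413))·√284 = -0.192279 · 16.852300 = -3.240

-3.240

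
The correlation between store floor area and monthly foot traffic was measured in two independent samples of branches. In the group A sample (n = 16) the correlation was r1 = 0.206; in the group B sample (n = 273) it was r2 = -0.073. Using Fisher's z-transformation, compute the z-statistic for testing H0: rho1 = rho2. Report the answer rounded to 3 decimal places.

z1 = atanh(0.206) = 0.208990,  z2 = atanh(-0.073) = -0.073130
SE = √(1/(n1−3) + 1/(n2−3)) = √(1/13 + 1/270) = √(0.0769231 + 0.0037037) = √0.0806268 = 0.283949
z = (z1 − z2)/SE = (0.208990 − (-0.073130)) / 0.283949 = 0.282120 / 0.283949 = 0.994

0.994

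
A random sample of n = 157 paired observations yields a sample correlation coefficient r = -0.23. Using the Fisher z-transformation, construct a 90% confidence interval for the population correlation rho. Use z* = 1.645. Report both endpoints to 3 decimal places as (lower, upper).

(-0.351, -0.101)

Fisher z: z_r = atanh(r) = ½·ln((1+(-0.23))/(1−(-0.23))) = -0.234189
SE(z) = 1/√(n−3) = 1/√154 = 0.080582
90% ⇒ z* = 1.645; margin = 1.645·0.080582 = 0.132557
CI on z-scale: (-0.366746, -0.101632)
Back-transform: tanh(-0.366746) = -0.351142, tanh(-0.101632) = -0.101284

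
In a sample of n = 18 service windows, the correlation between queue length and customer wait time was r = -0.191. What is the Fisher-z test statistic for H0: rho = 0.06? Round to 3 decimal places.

-0.982

z_r = atanh(-0.191) = -0.193375,  z_0 = atanh(0.06) = 0.060072
SE = 1/√(n−3) = 1/√15 = 0.258199
z = (z_r − z_0)/SE = (-0.193375 − 0.060072) / 0.258199 = -0.253447 / 0.258199 = -0.982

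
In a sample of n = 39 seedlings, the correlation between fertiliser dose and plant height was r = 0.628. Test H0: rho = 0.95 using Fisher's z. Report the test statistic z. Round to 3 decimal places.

-6.562

z_r = atanh(0.628) = 0.738107,  z_0 = atanh(0.95) = 1.831781
SE = 1/√(n−3) = 1/√36 = 0.166667
z = (z_r − z_0)/SE = (0.738107 − 1.831781) / 0.166667 = -1.093674 / 0.166667 = -6.562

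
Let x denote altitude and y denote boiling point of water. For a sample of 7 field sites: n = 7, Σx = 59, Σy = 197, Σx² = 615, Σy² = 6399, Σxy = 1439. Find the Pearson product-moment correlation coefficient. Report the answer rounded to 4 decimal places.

S_xy = nΣxy − ΣxΣy = 7·1439 − 59·197 = 10073 − 11623 = -1550
S_xx = nΣx² − (Σx)² = 7·615 − 59² = 4305 − 3481 = 824
S_yy = nΣy² − (Σy)² = 7·6399 − 197² = 44793 − 38809 = 5984
r = S_xy / √(S_xx·S_yy) = -1550 / √(824·5984) = -1550 / √4930816 = -1550 / 2220.5441 = -0.6980

-0.6980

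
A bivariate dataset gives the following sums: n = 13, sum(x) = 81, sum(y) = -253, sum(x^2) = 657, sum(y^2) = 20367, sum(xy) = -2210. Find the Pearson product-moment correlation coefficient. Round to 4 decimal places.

-0.4131

S_xy = nΣxy − ΣxΣy = 13·(-2210) − 81·(-253) = -28730 − (-20493) = -8237
S_xx = nΣx² − (Σx)² = 13·657 − 81² = 8541 − 6561 = 1980
S_yy = nΣy² − (Σy)² = 13·20367 − (-253)² = 264771 − 64009 = 200762
r = S_xy / √(S_xx·S_yy) = -8237 / √(1980·200762) = -8237 / √397508760 = -8237 / 19937.6217 = -0.4131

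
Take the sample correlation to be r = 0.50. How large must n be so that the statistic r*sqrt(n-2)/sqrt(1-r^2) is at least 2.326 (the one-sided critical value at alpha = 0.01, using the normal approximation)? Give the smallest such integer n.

r√(n−2)/√(1−r²) ≥ 2.326  ⇔  n−2 ≥ (2.326)²·(1−r²)/r²
(1−r²)/r² = (1−0.2500)/0.2500 = 3.0000
n ≥ 2 + 5.410276·3.0000 = 2 + 16.2308 = 18.2308
⌈18.2308⌉ = 19

19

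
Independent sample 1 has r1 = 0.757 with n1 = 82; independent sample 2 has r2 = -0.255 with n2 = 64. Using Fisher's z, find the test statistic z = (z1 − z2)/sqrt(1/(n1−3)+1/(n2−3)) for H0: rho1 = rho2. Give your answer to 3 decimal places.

7.333

z1 = atanh(0.757) = 0.989151,  z2 = atanh(-0.255) = -0.260753
SE = √(1/(n1−3) + 1/(n2−3)) = √(1/79 + 1/61) = √(0.0126582 + 0.0163934) = √0.0290516 = 0.170445
z = (z1 − z2)/SE = (0.989151 − (-0.260753)) / 0.170445 = 1.249904 / 0.170445 = 7.333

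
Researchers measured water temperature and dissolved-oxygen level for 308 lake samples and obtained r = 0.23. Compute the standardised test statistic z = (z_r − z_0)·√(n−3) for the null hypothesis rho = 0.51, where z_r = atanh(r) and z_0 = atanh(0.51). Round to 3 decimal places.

-5.738

z_r = atanh(0.23) = 0.234189,  z_0 = atanh(0.51) = 0.562730
SE = 1/√(n−3) = 1/√305 = 0.057260
z = (z_r − z_0)/SE = (0.234189 − 0.562730) / 0.057260 = -0.328541 / 0.057260 = -5.738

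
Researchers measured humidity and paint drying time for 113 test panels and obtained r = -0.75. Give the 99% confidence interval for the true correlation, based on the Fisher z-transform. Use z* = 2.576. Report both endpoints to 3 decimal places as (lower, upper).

(-0.839, -0.621)

z_r = atanh(-0.75) = -0.972955;  SE = 1/√(n−3) = 1/√110 = 0.095346
z-limits: -0.972955 ± 2.576·0.095346 = -0.972955 ± 0.245611 = [-1.218566, -0.727344]
ρ-limits: (tanh -1.218566, tanh -0.727344) = (-0.839, -0.621)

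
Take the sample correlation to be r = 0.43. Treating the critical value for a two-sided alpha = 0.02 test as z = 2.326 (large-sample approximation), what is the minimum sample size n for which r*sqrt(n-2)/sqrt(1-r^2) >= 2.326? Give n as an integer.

r√(n−2)/√(1−r²) ≥ 2.326  ⇔  n−2 ≥ (2.326)²·(1−r²)/r²
(1−r²)/r² = (1−0.1849)/0.1849 = 4.4083
n ≥ 2 + 5.410276·4.4083 = 2 + 23.8501 = 25.8501
⌈25.8501⌉ = 26

26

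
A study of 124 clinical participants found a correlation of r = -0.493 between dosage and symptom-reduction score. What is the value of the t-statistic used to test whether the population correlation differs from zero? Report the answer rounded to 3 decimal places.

-6.259

1 − r² = 1 − 0.243049 = 0.756951;  √(1−r²) = 0.870029
√(n−2) = √122 = 11.045361
t = r·√(n−2)/√(1−r²) = -0.493 · 11.045361 / 0.870029 = -6.259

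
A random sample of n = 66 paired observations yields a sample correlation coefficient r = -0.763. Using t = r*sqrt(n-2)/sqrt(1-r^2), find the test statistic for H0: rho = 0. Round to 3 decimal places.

t = r·√(n−2) / √(1−r²) with r = -0.763, n = 66
  = -0.763·√64 / √(1 − 0.582169)
  = -0.763·8.000000 / 0.646398
  = -6.104000 / 0.646398 = -9.443

-9.443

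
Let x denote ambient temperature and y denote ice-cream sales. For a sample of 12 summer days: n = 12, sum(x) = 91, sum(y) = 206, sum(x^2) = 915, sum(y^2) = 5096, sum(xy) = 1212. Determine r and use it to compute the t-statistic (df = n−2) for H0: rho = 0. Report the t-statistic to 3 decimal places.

-2.318

Numerator: nΣxy − (Σx)(Σy) = 12·1212 − (91)(206) = -4202
Denominator: √[(nΣx²−(Σx)²)(nΣy²−(Σy)²)]
  nΣx²−(Σx)² = 12·915 − 8281 = 2699;  nΣy²−(Σy)² = 12·5096 − 42436 = 18716
  √(2699·18716) = √50514484 = 7107.3542
r = -4202 / 7107.3542 = -0.5912
t = r·√(n−2)/√(1−r²) = -0.5912·√10 / √(1−0.349517) = -1.869539 / 0.806525 = -2.318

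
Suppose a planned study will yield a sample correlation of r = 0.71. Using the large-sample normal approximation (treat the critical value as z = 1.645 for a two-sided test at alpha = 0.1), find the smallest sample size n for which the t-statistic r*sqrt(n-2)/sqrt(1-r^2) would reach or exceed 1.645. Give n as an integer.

5

r√(n−2)/√(1−r²) ≥ 1.645  ⇔  n−2 ≥ (1.645)²·(1−r²)/r²
(1−r²)/r² = (1−0.5041)/0.5041 = 0.9837
n ≥ 2 + 2.706025·0.9837 = 2 + 2.6619 = 4.6619
⌈4.6619⌉ = 5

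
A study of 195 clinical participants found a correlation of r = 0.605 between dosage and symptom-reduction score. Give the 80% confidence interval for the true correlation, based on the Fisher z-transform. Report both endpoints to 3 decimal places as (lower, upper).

(0.543, 0.660)

z_r = atanh(0.605) = 0.700997;  SE = 1/√(n−3) = 1/√192 = 0.072169
z-limits: 0.700997 ± 1.282·0.072169 = 0.700997 ± 0.092521 = [0.608476, 0.793518]
ρ-limits: (tanh 0.608476, tanh 0.793518) = (0.543, 0.660)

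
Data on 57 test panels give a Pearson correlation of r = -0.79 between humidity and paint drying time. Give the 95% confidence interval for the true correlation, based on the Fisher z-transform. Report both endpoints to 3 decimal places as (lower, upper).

Fisher z: z_r = atanh(r) = ½·ln((1+(-0.79))/(1−(-0.79))) = -1.071432
SE(z) = 1/√(n−3) = 1/√54 = 0.136083
95% ⇒ z* = 1.960; margin = 1.960·0.136083 = 0.266723
CI on z-scale: (-1.338155, -0.804709)
Back-transform: tanh(-1.338155) = -0.871228, tanh(-0.804709) = -0.666661

(-0.871, -0.667)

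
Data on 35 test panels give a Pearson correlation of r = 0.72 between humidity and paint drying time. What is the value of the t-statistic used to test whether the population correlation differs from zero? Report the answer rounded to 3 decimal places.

1 − r² = 1 − 0.5184 = 0.4816;  √(1−r²) = 0.693974
√(n−2) = √33 = 5.744563
t = r·√(n−2)/√(1−r²) = 0.72 · 5.744563 / 0.693974 = 5.960

5.960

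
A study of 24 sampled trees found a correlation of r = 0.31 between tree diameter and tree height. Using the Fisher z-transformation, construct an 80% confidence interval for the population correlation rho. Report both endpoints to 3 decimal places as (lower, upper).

z_r = atanh(0.31) = 0.320545;  SE = 1/√(n−3) = 1/√21 = 0.218218
z-limits: 0.320545 ± 1.282·0.218218 = 0.320545 ± 0.279755 = [0.040790, 0.600300]
ρ-limits: (tanh 0.040790, tanh 0.600300) = (0.041, 0.537)

(0.041, 0.537)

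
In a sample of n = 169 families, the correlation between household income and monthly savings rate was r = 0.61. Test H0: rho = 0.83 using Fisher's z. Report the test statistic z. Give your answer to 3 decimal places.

-6.174

Fisher z: atanh(0.61) = 0.708921, atanh(0.83) = 1.188136
z = (z_r − z_0)·√(n−3) = (0.708921 − 1.188136)·√166 = -0.479215 · 12.884099 = -6.174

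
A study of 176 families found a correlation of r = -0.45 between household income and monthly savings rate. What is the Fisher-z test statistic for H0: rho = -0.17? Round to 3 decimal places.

z_r = atanh(-0.45) = -0.484700,  z_0 = atanh(-0.17) = -0.171667
SE = 1/√(n−3) = 1/√173 = 0.076029
z = (z_r − z_0)/SE = (-0.484700 − (-0.171667)) / 0.076029 = -0.313033 / 0.076029 = -4.117

-4.117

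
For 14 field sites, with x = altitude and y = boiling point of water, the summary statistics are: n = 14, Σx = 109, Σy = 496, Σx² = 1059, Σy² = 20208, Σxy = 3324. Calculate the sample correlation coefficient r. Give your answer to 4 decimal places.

Numerator: nΣxy − (Σx)(Σy) = 14·3324 − (109)(496) = -7528
Denominator: √[(nΣx²−(Σx)²)(nΣy²−(Σy)²)]
  nΣx²−(Σx)² = 14·1059 − 11881 = 2945;  nΣy²−(Σy)² = 14·20208 − 246016 = 36896
  √(2945·36896) = √108658720 = 10423.9493
r = -7528 / 10423.9493 = -0.7222

-0.7222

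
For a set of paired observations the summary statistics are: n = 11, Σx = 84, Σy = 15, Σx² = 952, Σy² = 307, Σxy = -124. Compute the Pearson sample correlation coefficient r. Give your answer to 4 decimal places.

S_xy = nΣxy − ΣxΣy = 11·(-124) − 84·15 = -1364 − 1260 = -2624
S_xx = nΣx² − (Σx)² = 11·952 − 84² = 10472 − 7056 = 3416
S_yy = nΣy² − (Σy)² = 11·307 − 15² = 3377 − 225 = 3152
r = S_xy / √(S_xx·S_yy) = -2624 / √(3416·3152) = -2624 / √10767232 = -2624 / 3281.3461 = -0.7997

-0.7997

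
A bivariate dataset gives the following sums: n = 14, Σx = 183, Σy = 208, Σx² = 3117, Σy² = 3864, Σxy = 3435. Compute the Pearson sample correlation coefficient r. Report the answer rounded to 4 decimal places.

0.9562

S_xy = nΣxy − ΣxΣy = 14·3435 − 183·208 = 48090 − 38064 = 10026
S_xx = nΣx² − (Σx)² = 14·3117 − 183² = 43638 − 33489 = 10149
S_yy = nΣy² − (Σy)² = 14·3864 − 208² = 54096 − 43264 = 10832
r = S_xy / √(S_xx·S_yy) = 10026 / √(10149·10832) = 10026 / √109933968 = 10026 / 10484.9401 = 0.9562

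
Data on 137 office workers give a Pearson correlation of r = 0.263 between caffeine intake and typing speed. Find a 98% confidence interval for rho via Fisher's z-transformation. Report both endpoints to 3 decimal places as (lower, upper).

(0.068, 0.438)

z_r = atanh(0.263) = 0.269329;  SE = 1/√(n−3) = 1/√134 = 0.086387
z-limits: 0.269329 ± 2.326·0.086387 = 0.269329 ± 0.200936 = [0.068393, 0.470265]
ρ-limits: (tanh 0.068393, tanh 0.470265) = (0.068, 0.438)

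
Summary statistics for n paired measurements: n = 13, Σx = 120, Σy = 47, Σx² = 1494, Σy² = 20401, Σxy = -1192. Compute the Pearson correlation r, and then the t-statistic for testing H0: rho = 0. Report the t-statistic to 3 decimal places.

Numerator: nΣxy − (Σx)(Σy) = 13·(-1192) − (120)(47) = -21136
Denominator: √[(nΣx²−(Σx)²)(nΣy²−(Σy)²)]
  nΣx²−(Σx)² = 13·1494 − 14400 = 5022;  nΣy²−(Σy)² = 13·20401 − 2209 = 263004
  √(5022·263004) = √1320806088 = 36342.8960
r = -21136 / 36342.8960 = -0.5816
t = r·√(n−2)/√(1−r²) = -0.5816·√11 / √(1−0.338259) = -1.928949 / 0.813475 = -2.371

-2.371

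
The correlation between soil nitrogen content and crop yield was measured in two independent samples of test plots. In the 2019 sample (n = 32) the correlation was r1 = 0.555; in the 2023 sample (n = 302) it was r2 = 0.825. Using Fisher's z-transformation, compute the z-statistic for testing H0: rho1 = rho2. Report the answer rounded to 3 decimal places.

-2.811

z1 = atanh(0.555) = 0.625578,  z2 = atanh(0.825) = 1.172275
SE = √(1/(n1−3) + 1/(n2−3)) = √(1/29 + 1/299) = √(0.0344828 + 0.0033445) = √0.0378273 = 0.194492
z = (z1 − z2)/SE = (0.625578 − 1.172275) / 0.194492 = -0.546697 / 0.194492 = -2.811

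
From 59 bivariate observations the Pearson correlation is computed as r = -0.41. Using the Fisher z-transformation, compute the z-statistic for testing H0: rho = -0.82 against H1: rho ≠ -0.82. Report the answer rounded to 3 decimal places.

5.397

z_r = atanh(-0.41) = -0.435611,  z_0 = atanh(-0.82) = -1.156817
SE = 1/√(n−3) = 1/√56 = 0.133631
z = (z_r − z_0)/SE = (-0.435611 − (-1.156817)) / 0.133631 = 0.721206 / 0.133631 = 5.397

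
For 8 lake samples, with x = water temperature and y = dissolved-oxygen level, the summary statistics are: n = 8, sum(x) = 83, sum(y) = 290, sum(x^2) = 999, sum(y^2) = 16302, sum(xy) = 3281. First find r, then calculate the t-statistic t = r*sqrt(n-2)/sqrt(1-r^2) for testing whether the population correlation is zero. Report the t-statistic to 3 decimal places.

0.784

S_xy = nΣxy − ΣxΣy = 8·3281 − 83·290 = 26248 − 24070 = 2178
S_xx = nΣx² − (Σx)² = 8·999 − 83² = 7992 − 6889 = 1103
S_yy = nΣy² − (Σy)² = 8·16302 − 290² = 130416 − 84100 = 46316
r = S_xy / √(S_xx·S_yy) = 2178 / √(1103·46316) = 2178 / √51086548 = 2178 / 7147.4854 = 0.3047
t = r·√(n−2)/√(1−r²) = 0.3047·√6 / √(1−0.092842) = 0.746360 / 0.952448 = 0.784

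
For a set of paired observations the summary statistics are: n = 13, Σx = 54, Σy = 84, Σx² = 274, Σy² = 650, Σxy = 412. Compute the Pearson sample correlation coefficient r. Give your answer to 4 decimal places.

0.8641

S_xy = nΣxy − ΣxΣy = 13·412 − 54·84 = 5356 − 4536 = 820
S_xx = nΣx² − (Σx)² = 13·274 − 54² = 3562 − 2916 = 646
S_yy = nΣy² − (Σy)² = 13·650 − 84² = 8450 − 7056 = 1394
r = S_xy / √(S_xx·S_yy) = 820 / √(646·1394) = 820 / √900524 = 820 / 948.9594 = 0.8641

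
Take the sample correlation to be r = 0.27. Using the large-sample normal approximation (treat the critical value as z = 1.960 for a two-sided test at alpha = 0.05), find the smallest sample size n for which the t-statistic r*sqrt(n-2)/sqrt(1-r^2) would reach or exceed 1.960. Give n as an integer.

r√(n−2)/√(1−r²) ≥ 1.960  ⇔  n−2 ≥ (1.960)²·(1−r²)/r²
(1−r²)/r² = (1−0.0729)/0.0729 = 12.7174
n ≥ 2 + 3.8416·12.7174 = 2 + 48.8552 = 50.8552
⌈50.8552⌉ = 51

51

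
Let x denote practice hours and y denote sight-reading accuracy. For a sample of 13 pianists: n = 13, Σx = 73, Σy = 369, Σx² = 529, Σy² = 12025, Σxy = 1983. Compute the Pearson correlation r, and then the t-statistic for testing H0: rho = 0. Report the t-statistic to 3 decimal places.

S_xy = nΣxy − ΣxΣy = 13·1983 − 73·369 = 25779 − 26937 = -1158
S_xx = nΣx² − (Σx)² = 13·529 − 73² = 6877 − 5329 = 1548
S_yy = nΣy² − (Σy)² = 13·12025 − 369² = 156325 − 136161 = 20164
r = S_xy / √(S_xx·S_yy) = -1158 / √(1548·20164) = -1158 / √31213872 = -1158 / 5586.9376 = -0.2073
t = r·√(n−2)/√(1−r²) = -0.2073·√11 / √(1−0.042973) = -0.687536 / 0.978278 = -0.703

-0.703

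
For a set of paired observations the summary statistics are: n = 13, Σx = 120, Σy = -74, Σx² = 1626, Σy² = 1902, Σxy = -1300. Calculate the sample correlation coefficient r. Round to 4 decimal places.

-0.7042

Numerator: nΣxy − (Σx)(Σy) = 13·(-1300) − (120)(-74) = -8020
Denominator: √[(nΣx²−(Σx)²)(nΣy²−(Σy)²)]
  nΣx²−(Σx)² = 13·1626 − 14400 = 6738;  nΣy²−(Σy)² = 13·1902 − 5476 = 19250
  √(6738·19250) = √129706500 = 11388.8762
r = -8020 / 11388.8762 = -0.7042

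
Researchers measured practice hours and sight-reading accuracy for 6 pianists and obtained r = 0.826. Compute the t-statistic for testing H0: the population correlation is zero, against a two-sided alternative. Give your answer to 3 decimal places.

2.931

t = r·√(n−2) / √(1−r²) with r = 0.826, n = 6
  = 0.826·√4 / √(1 − 0.682276)
  = 0.826·2.000000 / 0.563670
  = 1.652000 / 0.563670 = 2.931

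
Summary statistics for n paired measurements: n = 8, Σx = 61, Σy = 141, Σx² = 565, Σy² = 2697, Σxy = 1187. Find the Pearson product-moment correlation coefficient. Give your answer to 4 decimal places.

0.7691

Numerator: nΣxy − (Σx)(Σy) = 8·1187 − (61)(141) = 895
Denominator: √[(nΣx²−(Σx)²)(nΣy²−(Σy)²)]
  nΣx²−(Σx)² = 8·565 − 3721 = 799;  nΣy²−(Σy)² = 8·2697 − 19881 = 1695
  √(799·1695) = √1354305 = 1163.7461
r = 895 / 1163.7461 = 0.7691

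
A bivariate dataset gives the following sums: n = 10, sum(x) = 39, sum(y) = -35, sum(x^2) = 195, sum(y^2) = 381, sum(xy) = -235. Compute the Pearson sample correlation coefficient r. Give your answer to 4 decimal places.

Numerator: nΣxy − (Σx)(Σy) = 10·(-235) − (39)(-35) = -985
Denominator: √[(nΣx²−(Σx)²)(nΣy²−(Σy)²)]
  nΣx²−(Σx)² = 10·195 − 1521 = 429;  nΣy²−(Σy)² = 10·381 − 1225 = 2585
  √(429·2585) = √1108965 = 1053.0741
r = -985 / 1053.0741 = -0.9354

-0.9354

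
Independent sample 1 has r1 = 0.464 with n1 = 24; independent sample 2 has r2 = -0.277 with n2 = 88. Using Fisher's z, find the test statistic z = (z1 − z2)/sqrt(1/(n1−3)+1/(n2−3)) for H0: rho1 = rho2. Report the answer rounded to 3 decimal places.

z1 = atanh(0.464) = 0.502397,  z2 = atanh(-0.277) = -0.284430
SE = √(1/(n1−3) + 1/(n2−3)) = √(1/21 + 1/85) = √(0.0476190 + 0.0117647) = √0.0593837 = 0.243688
z = (z1 − z2)/SE = (0.502397 − (-0.284430)) / 0.243688 = 0.786827 / 0.243688 = 3.229

3.229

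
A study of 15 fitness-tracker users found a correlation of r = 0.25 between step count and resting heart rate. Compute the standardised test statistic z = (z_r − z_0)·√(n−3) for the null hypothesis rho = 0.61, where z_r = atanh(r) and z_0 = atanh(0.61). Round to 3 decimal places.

z_r = atanh(0.25) = 0.255413,  z_0 = atanh(0.61) = 0.708921
SE = 1/√(n−3) = 1/√12 = 0.288675
z = (z_r − z_0)/SE = (0.255413 − 0.708921) / 0.288675 = -0.453508 / 0.288675 = -1.571

-1.571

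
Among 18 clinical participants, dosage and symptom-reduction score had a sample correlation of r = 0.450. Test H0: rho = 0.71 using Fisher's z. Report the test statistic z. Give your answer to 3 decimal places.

z_r = atanh(0.450) = 0.484700,  z_0 = atanh(0.71) = 0.887184
SE = 1/√(n−3) = 1/√15 = 0.258199
z = (z_r − z_0)/SE = (0.484700 − 0.887184) / 0.258199 = -0.402484 / 0.258199 = -1.559

-1.559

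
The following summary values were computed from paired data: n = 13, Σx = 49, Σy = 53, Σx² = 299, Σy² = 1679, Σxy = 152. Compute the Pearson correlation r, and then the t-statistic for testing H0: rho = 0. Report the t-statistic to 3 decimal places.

-0.390

S_xy = nΣxy − ΣxΣy = 13·152 − 49·53 = 1976 − 2597 = -621
S_xx = nΣx² − (Σx)² = 13·299 − 49² = 3887 − 2401 = 1486
S_yy = nΣy² − (Σy)² = 13·1679 − 53² = 21827 − 2809 = 19018
r = S_xy / √(S_xx·S_yy) = -621 / √(1486·19018) = -621 / √28260748 = -621 / 5316.0839 = -0.1168
t = r·√(n−2)/√(1−r²) = -0.1168·√11 / √(1−0.013642) = -0.387382 / 0.993156 = -0.390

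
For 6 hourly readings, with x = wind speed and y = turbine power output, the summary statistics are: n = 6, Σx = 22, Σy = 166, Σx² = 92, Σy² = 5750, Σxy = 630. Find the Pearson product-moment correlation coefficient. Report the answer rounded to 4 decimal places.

Numerator: nΣxy − (Σx)(Σy) = 6·630 − (22)(166) = 128
Denominator: √[(nΣx²−(Σx)²)(nΣy²−(Σy)²)]
  nΣx²−(Σx)² = 6·92 − 484 = 68;  nΣy²−(Σy)² = 6·5750 − 27556 = 6944
  √(68·6944) = √472192 = 687.1623
r = 128 / 687.1623 = 0.1863

0.1863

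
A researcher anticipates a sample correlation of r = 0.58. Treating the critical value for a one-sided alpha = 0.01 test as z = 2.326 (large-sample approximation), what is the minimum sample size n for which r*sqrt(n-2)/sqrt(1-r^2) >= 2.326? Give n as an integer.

13

r√(n−2)/√(1−r²) ≥ 2.326  ⇔  n−2 ≥ (2.326)²·(1−r²)/r²
(1−r²)/r² = (1−0.3364)/0.3364 = 1.9727
n ≥ 2 + 5.410276·1.9727 = 2 + 10.6729 = 12.6729
⌈12.6729⌉ = 13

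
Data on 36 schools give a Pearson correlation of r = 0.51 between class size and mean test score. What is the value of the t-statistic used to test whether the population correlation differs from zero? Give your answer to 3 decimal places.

3.457

1 − r² = 1 − 0.2601 = 0.7399;  √(1−r²) = 0.860174
√(n−2) = √34 = 5.830952
t = r·√(n−2)/√(1−r²) = 0.51 · 5.830952 / 0.860174 = 3.457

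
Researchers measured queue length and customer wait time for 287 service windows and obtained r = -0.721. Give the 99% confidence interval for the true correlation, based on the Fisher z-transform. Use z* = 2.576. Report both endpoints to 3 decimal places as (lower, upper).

(-0.787, -0.639)

Fisher z: z_r = atanh(r) = ½·ln((1+(-0.721))/(1−(-0.721))) = -0.909725
SE(z) = 1/√(n−3) = 1/√284 = 0.059339
99% ⇒ z* = 2.576; margin = 2.576·0.059339 = 0.152857
CI on z-scale: (-1.062582, -0.756868)
Back-transform: tanh(-1.062582) = -0.786650, tanh(-0.756868) = -0.639228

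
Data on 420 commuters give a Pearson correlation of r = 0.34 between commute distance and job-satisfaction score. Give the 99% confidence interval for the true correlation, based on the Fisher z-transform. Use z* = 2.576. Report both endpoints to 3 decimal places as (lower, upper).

Fisher z: z_r = atanh(r) = ½·ln((1+0.34)/(1−0.34)) = 0.354093
SE(z) = 1/√(n−3) = 1/√417 = 0.048970
99% ⇒ z* = 2.576; margin = 2.576·0.048970 = 0.126147
CI on z-scale: (0.227946, 0.480240)
Back-transform: tanh(0.227946) = 0.224078, tanh(0.480240) = 0.446436

(0.224, 0.446)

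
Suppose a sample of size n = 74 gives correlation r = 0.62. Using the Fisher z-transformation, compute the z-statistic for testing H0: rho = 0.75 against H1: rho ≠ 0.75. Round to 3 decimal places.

-2.089

Fisher z: atanh(0.62) = 0.725005, atanh(0.75) = 0.972955
z = (z_r − z_0)·√(n−3) = (0.725005 − 0.972955)·√71 = -0.247950 · 8.426150 = -2.089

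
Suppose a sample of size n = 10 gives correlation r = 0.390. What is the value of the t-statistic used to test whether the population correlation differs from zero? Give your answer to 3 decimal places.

t = r·√(n−2) / √(1−r²) with r = 0.390, n = 10
  = 0.390·√8 / √(1 − 0.152100)
  = 0.390·2.828427 / 0.920815
  = 1.103087 / 0.920815 = 1.198

1.198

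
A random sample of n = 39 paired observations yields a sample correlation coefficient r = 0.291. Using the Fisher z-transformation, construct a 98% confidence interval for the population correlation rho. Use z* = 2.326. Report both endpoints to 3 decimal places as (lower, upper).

(-0.088, 0.596)

z_r = atanh(0.291) = 0.299658;  SE = 1/√(n−3) = 1/√36 = 0.166667
z-limits: 0.299658 ± 2.326·0.166667 = 0.299658 ± 0.387667 = [-0.088009, 0.687325]
ρ-limits: (tanh -0.088009, tanh 0.687325) = (-0.088, 0.596)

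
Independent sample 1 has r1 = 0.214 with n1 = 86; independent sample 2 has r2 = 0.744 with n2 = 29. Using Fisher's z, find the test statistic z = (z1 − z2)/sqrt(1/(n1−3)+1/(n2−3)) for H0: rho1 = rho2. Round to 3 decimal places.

z1 = atanh(0.214) = 0.217360,  z2 = atanh(0.744) = 0.959380
SE = √(1/(n1−3) + 1/(n2−3)) = √(1/83 + 1/26) = √(0.0120482 + 0.0384615) = √0.0505097 = 0.224744
z = (z1 − z2)/SE = (0.217360 − 0.959380) / 0.224744 = -0.742020 / 0.224744 = -3.302

-3.302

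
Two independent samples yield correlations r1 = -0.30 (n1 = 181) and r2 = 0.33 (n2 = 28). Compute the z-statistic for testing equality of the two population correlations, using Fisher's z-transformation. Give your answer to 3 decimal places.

z1 = atanh(-0.30) = -0.309520,  z2 = atanh(0.33) = 0.342828
SE = √(1/(n1−3) + 1/(n2−3)) = √(1/178 + 1/25) = √(0.0056180 + 0.0400000) = √0.0456180 = 0.213584
z = (z1 − z2)/SE = (-0.309520 − 0.342828) / 0.213584 = -0.652348 / 0.213584 = -3.054

-3.054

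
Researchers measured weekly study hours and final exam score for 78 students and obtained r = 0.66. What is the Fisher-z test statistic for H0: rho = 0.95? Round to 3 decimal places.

z_r = atanh(0.66) = 0.792814,  z_0 = atanh(0.95) = 1.831781
SE = 1/√(n−3) = 1/√75 = 0.115470
z = (z_r − z_0)/SE = (0.792814 − 1.831781) / 0.115470 = -1.038967 / 0.115470 = -8.998

-8.998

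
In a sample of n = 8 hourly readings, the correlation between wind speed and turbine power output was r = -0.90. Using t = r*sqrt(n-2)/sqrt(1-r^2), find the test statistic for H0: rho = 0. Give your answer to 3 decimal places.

-5.058

1 − r² = 1 − 0.8100 = 0.1900;  √(1−r²) = 0.435890
√(n−2) = √6 = 2.449490
t = r·√(n−2)/√(1−r²) = -0.90 · 2.449490 / 0.435890 = -5.058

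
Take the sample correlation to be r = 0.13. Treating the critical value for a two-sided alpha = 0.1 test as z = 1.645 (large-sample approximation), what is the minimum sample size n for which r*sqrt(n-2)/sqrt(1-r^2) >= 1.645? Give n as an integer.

r√(n−2)/√(1−r²) ≥ 1.645  ⇔  n−2 ≥ (1.645)²·(1−r²)/r²
(1−r²)/r² = (1−0.0169)/0.0169 = 58.1716
n ≥ 2 + 2.706025·58.1716 = 2 + 157.4138 = 159.4138
⌈159.4138⌉ = 160

160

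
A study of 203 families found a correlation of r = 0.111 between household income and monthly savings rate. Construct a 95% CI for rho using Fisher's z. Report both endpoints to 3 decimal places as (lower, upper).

Fisher z: z_r = atanh(r) = ½·ln((1+0.111)/(1−0.111)) = 0.111459
SE(z) = 1/√(n−3) = 1/√200 = 0.070711
95% ⇒ z* = 1.960; margin = 1.960·0.070711 = 0.138594
CI on z-scale: (-0.027135, 0.250053)
Back-transform: tanh(-0.027135) = -0.027128, tanh(0.250053) = 0.244968

(-0.027, 0.245)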